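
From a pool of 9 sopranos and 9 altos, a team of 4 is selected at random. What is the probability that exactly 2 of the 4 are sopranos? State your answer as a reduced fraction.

Total number of selections: C(18,4) = 3060.
Selections with exactly 2 sopranos: choose 2 of the 9 sopranos and 2 of the 9 altos, C(9,2)·C(9,2) = 36·36 = 1296.
Probability = 1296/3060 = 36/85.

36/85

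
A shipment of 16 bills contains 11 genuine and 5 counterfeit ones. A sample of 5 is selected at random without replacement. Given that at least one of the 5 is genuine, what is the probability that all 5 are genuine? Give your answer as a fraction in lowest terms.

Work in counts. Selections with at least one genuine: C(16,5) − C(5,5) = 4368 − 1 = 4367.
Of those, selections where all 5 are genuine: C(11,5) = 462.
Conditional probability = 462/4367 = 42/397.

42/397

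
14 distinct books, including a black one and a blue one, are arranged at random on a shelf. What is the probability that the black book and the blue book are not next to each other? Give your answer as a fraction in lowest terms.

6/7

There are 14! = 87178291200 arrangements.
Arrangements with the black book and the blue book adjacent: 2·13! = 12454041600.
So not adjacent: 87178291200 − 12454041600 = 74724249600, probability 74724249600/87178291200 = 6/7.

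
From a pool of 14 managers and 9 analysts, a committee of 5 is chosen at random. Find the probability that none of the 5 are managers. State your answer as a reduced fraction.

There are C(23,5) = 33649 possible selections.
Selections with no managers (all analysts): C(9,5) = 126.
Probability = 126/33649 = 18/4807.

18/4807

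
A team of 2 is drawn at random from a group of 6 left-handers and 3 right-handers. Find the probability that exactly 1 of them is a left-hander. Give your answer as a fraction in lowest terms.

1/2

There are C(9,2) = 36 ways to choose 2 from 9.
Selections with exactly 1 left-hander: choose 1 of the 6 left-handers and 1 of the 3 right-handers, C(6,1)·C(3,1) = 6·3 = 18.
Probability = 18/36 = 1/2.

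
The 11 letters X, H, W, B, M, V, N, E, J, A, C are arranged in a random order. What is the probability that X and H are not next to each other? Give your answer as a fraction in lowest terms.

9/11

There are 11! = 39916800 arrangements.
Arrangements with X and H adjacent: 2·10! = 7257600.
So not adjacent: 39916800 − 7257600 = 32659200, probability 32659200/39916800 = 9/11.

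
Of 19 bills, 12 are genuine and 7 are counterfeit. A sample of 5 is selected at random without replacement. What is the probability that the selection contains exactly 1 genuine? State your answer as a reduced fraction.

There are C(19,5) = 11628 ways to choose 5 from 19.
Selections with exactly 1 genuine: choose 1 of the 12 genuine and 4 of the 7 counterfeit, C(12,1)·C(7,4) = 12·35 = 420.
Probability = 420/11628 = 35/969.

35/969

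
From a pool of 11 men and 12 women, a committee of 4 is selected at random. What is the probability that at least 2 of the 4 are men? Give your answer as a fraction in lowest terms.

There are C(23,4) = 8855 ways to choose the 4.
Count the complement (fewer than 2 men): C(11,0)·C(12,4) + C(11,1)·C(12,3) = 495 + 2420 = 2915.
Probability = 1 − 2915/8855 = 5940/8855 = 108/161.

108/161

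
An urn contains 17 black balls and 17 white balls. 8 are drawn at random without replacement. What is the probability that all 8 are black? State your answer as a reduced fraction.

There are C(34,8) = 18156204 possible selections.
Selections with all black: C(17,8) = 24310.
Probability = 24310/18156204 = 65/48546.

65/48546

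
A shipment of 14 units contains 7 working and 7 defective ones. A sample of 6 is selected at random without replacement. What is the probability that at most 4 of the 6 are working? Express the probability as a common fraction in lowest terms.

37/39

There are C(14,6) = 3003 ways to choose the 6.
Count the complement (more than 4 working): C(7,5)·C(7,1) + C(7,6)·C(7,0) = 147 + 7 = 154.
Probability = 1 − 154/3003 = 2849/3003 = 37/39.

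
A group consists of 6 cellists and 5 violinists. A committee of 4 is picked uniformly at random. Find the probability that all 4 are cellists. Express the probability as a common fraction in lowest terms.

1/22

There are C(11,4) = 330 possible selections.
Selections with all cellists: C(6,4) = 15.
Probability = 15/330 = 1/22.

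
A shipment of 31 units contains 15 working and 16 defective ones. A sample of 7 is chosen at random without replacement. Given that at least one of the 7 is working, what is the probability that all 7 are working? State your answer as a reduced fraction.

99/40279

Work in counts. Selections with at least one working: C(31,7) − C(16,7) = 2629575 − 11440 = 2618135.
Of those, selections where all 7 are working: C(15,7) = 6435.
Conditional probability = 6435/2618135 = 99/40279.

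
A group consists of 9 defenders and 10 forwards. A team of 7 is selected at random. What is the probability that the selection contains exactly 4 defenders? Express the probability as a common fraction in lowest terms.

Total number of selections: C(19,7) = 50388.
Selections with exactly 4 defenders: choose 4 of the 9 defenders and 3 of the 10 forwards, C(9,4)·C(10,3) = 126·120 = 15120.
Probability = 15120/50388 = 1260/4199.

1260/4199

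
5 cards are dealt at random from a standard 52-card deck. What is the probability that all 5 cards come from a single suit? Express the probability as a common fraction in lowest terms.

33/16660

There are C(52,5) = 2598960 possible 5-card hands.
Hands of one suit: 4 suits × C(13,5) = 4·1287 = 5148.
Probability = 5148/2598960 = 33/16660.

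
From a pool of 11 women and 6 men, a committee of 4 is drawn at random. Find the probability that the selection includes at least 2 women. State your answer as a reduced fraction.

There are C(17,4) = 2380 ways to choose the 4.
Count the complement (fewer than 2 women): C(11,0)·C(6,4) + C(11,1)·C(6,3) = 15 + 220 = 235.
Probability = 1 − 235/2380 = 2145/2380 = 429/476.

429/476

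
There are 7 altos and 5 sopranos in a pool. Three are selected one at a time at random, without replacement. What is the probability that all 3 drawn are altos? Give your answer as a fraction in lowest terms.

7/44

Multiply the conditional probabilities at each draw: 7/12 · 6/11 · 5/10 = 210/1320 = 7/44.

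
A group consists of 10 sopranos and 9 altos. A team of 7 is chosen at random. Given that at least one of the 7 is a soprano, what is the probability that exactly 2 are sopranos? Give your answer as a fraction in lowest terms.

Work in counts. Selections with at least one soprano: C(19,7) − C(9,7) = 50388 − 36 = 50352.
Of those, selections where exactly 2 are sopranos: C(10,2)·C(9,5) = 45·126 = 5670.
Conditional probability = 5670/50352 = 945/8392.

945/8392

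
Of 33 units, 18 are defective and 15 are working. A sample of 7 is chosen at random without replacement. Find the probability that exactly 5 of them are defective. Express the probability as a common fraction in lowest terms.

4165/19778

The sample space is all 7-subsets of the 33: C(33,7) = 4272048.
Selections with exactly 5 defective: choose 5 of the 18 defective and 2 of the 15 working, C(18,5)·C(15,2) = 8568·105 = 899640.
Probability = 899640/4272048 = 4165/19778.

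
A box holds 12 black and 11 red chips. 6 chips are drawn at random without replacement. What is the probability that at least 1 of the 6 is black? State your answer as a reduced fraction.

435/437

There are C(23,6) = 100947 ways to choose the 6.
The complement is all 6 are red: C(11,6) = 462.
Probability = 1 − 462/100947 = 100485/100947 = 435/437.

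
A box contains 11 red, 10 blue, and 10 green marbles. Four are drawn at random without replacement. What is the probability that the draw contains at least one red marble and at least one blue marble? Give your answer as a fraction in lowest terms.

There are C(31,4) = 31465 possible draws.
By inclusion-exclusion on the complements, draws missing all red or all blue: C(20,4) + C(21,4) − C(10,4) = 4845 + 5985 − 210 = 10620.
So draws with at least one of each: 31465 − 10620 = 20845, probability 20845/31465 = 4169/6293.

4169/6293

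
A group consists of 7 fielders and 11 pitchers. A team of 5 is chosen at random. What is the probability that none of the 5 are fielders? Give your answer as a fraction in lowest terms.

There are C(18,5) = 8568 possible selections.
Selections with no fielders (all pitchers): C(11,5) = 462.
Probability = 462/8568 = 11/204.

11/204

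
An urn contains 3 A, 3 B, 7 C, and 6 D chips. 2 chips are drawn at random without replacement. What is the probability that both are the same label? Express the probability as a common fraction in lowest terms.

14/57

There are C(19,2) = 171 ways to draw 2 chips.
All same label: C(3,2) + C(3,2) + C(7,2) + C(6,2) = 3 + 3 + 21 + 15 = 42.
Probability = 42/171 = 14/57.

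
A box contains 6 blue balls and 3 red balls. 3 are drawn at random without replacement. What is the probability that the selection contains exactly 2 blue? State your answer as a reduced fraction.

There are C(9,3) = 84 ways to choose 3 from 9.
Selections with exactly 2 blue: choose 2 of the 6 blue and 1 of the 3 red, C(6,2)·C(3,1) = 15·3 = 45.
Probability = 45/84 = 15/28.

15/28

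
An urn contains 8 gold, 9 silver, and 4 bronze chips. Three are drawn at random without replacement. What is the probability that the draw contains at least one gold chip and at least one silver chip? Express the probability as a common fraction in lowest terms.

There are C(21,3) = 1330 possible draws.
By inclusion-exclusion on the complements, draws missing all gold or all silver: C(13,3) + C(12,3) − C(4,3) = 286 + 220 − 4 = 502.
So draws with at least one of each: 1330 − 502 = 828, probability 828/1330 = 414/665.

414/665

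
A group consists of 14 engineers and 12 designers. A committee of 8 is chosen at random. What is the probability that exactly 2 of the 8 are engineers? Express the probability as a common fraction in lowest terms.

Total number of selections: C(26,8) = 1562275.
Selections with exactly 2 engineers: choose 2 of the 14 engineers and 6 of the 12 designers, C(14,2)·C(12,6) = 91·924 = 84084.
Probability = 84084/1562275 = 588/10925.

588/10925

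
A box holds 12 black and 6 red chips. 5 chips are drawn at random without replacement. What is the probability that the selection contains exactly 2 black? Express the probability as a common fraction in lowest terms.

55/357

There are C(18,5) = 8568 ways to choose 5 from 18.
Selections with exactly 2 black: choose 2 of the 12 black and 3 of the 6 red, C(12,2)·C(6,3) = 66·20 = 1320.
Probability = 1320/8568 = 55/357.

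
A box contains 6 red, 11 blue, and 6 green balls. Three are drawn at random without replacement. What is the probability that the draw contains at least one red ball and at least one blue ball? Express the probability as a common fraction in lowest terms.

81/161

There are C(23,3) = 1771 possible draws.
By inclusion-exclusion on the complements, draws missing all red or all blue: C(17,3) + C(12,3) − C(6,3) = 680 + 220 − 20 = 880.
So draws with at least one of each: 1771 − 880 = 891, probability 891/1771 = 81/161.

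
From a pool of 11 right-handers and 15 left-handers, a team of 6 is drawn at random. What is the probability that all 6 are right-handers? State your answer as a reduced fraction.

3/1495

There are C(26,6) = 230230 possible selections.
Selections with all right-handers: C(11,6) = 462.
Probability = 462/230230 = 3/1495.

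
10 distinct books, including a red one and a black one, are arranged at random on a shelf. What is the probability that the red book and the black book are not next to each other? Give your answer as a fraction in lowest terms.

4/5

There are 10! = 3628800 arrangements.
Arrangements with the red book and the black book adjacent: 2·9! = 725760.
So not adjacent: 3628800 − 725760 = 2903040, probability 2903040/3628800 = 4/5.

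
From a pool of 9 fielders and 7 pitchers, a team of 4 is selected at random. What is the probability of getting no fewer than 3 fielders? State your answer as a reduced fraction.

51/130

Total selections: C(16,4) = 1820.
Favorable selections (no fewer than 3 fielders): C(9,3)·C(7,1) + C(9,4)·C(7,0) = 588 + 126 = 714.
Probability = 714/1820 = 51/130.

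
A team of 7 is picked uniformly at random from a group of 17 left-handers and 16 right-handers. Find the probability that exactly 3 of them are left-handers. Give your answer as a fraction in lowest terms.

Total number of selections: C(33,7) = 4272048.
Selections with exactly 3 left-handers: choose 3 of the 17 left-handers and 4 of the 16 right-handers, C(17,3)·C(16,4) = 680·1820 = 1237600.
Probability = 1237600/4272048 = 77350/267003.

77350/267003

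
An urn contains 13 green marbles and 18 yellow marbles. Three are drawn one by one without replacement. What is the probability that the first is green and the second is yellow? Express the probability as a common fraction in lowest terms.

Multiply the conditional probabilities at each draw: 13/31 · 18/30 = 234/930 = 39/155.

39/155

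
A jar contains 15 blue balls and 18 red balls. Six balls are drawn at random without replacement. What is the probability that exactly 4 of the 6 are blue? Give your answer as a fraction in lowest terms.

Total number of selections: C(33,6) = 1107568.
Selections with exactly 4 blue: choose 4 of the 15 blue and 2 of the 18 red, C(15,4)·C(18,2) = 1365·153 = 208845.
Probability = 208845/1107568 = 29835/158224.

29835/158224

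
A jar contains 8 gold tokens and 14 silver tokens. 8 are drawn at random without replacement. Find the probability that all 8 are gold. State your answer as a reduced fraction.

1/319770

There are C(22,8) = 319770 possible selections.
Selections with all gold: C(8,8) = 1.
Probability = 1/319770.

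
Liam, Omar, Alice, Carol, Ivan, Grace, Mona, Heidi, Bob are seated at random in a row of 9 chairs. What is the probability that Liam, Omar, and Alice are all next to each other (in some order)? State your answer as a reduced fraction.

1/12

There are 9! = 362880 arrangements.
Treat the three as one block: 7! placements × 3! orders within the block = 5040·6 = 30240.
Probability = 30240/362880 = 1/12.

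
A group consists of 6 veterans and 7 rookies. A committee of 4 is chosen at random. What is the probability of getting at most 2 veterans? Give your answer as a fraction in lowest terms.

112/143

There are C(13,4) = 715 ways to choose the 4.
Count the complement (more than 2 veterans): C(6,3)·C(7,1) + C(6,4)·C(7,0) = 140 + 15 = 155.
Probability = 1 − 155/715 = 560/715 = 112/143.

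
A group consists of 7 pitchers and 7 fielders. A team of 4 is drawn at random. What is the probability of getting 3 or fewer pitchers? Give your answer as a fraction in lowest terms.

Total selections: C(14,4) = 1001.
The complement is exactly 4 pitchers: C(7,4)·C(7,0) = 35.
Probability = 1 − 35/1001 = 966/1001 = 138/143.

138/143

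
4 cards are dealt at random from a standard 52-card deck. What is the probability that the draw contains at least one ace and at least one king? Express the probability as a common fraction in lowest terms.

1332/20825

There are C(52,4) = 270725 possible draws.
By inclusion-exclusion on the complements, draws missing all aces or all kings: C(48,4) + C(48,4) − C(44,4) = 194580 + 194580 − 135751 = 253409.
So draws with at least one of each: 270725 − 253409 = 17316, probability 17316/270725 = 1332/20825.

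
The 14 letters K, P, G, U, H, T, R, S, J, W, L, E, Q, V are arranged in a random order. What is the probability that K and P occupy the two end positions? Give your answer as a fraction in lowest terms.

There are 14! = 87178291200 arrangements.
Place K and P at the ends in 2 ways, arrange the remaining 12 in 12! = 479001600 ways: 2·479001600 = 958003200.
Probability = 958003200/87178291200 = 1/91.

1/91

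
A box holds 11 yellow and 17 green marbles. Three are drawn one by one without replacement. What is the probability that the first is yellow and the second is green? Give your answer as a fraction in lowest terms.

Multiply the conditional probabilities at each draw: 11/28 · 17/27 = 187/756.

187/756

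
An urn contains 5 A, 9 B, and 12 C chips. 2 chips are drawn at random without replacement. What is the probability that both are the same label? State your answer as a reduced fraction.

112/325

There are C(26,2) = 325 ways to draw 2 chips.
All same label: C(5,2) + C(9,2) + C(12,2) = 10 + 36 + 66 = 112.
Probability = 112/325.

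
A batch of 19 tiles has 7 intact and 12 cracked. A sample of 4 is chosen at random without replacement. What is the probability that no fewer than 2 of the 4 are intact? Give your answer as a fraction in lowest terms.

1841/3876

There are C(19,4) = 3876 ways to choose the 4.
Count the complement (fewer than 2 intact): C(7,0)·C(12,4) + C(7,1)·C(12,3) = 495 + 1540 = 2035.
Probability = 1 − 2035/3876 = 1841/3876.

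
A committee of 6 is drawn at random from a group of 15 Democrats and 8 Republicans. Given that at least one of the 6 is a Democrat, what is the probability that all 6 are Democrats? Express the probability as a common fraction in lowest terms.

55/1109

Work in counts. Selections with at least one Democrat: C(23,6) − C(8,6) = 100947 − 28 = 100919.
Of those, selections where all 6 are Democrats: C(15,6) = 5005.
Conditional probability = 5005/100919 = 55/1109.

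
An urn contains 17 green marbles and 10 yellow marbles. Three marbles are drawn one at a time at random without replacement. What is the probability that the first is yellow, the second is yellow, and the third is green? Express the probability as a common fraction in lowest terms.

Multiply the conditional probabilities at each draw: 10/27 · 9/26 · 17/25 = 1530/17550 = 17/195.

17/195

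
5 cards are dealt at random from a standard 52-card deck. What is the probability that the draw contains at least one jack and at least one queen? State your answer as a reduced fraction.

There are C(52,5) = 2598960 possible draws.
By inclusion-exclusion on the complements, draws missing all jacks or all queens: C(48,5) + C(48,5) − C(44,5) = 1712304 + 1712304 − 1086008 = 2338600.
So draws with at least one of each: 2598960 − 2338600 = 260360, probability 260360/2598960 = 6509/64974.

6509/64974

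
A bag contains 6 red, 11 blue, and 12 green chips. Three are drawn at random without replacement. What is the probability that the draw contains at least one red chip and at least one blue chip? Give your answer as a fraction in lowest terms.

143/406

There are C(29,3) = 3654 possible draws.
By inclusion-exclusion on the complements, draws missing all red or all blue: C(23,3) + C(18,3) − C(12,3) = 1771 + 816 − 220 = 2367.
So draws with at least one of each: 3654 − 2367 = 1287, probability 1287/3654 = 143/406.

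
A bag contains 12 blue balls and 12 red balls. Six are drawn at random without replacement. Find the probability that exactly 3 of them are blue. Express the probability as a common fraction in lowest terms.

1100/3059

There are C(24,6) = 134596 ways to choose 6 from 24.
Selections with exactly 3 blue: choose 3 of the 12 blue and 3 of the 12 red, C(12,3)·C(12,3) = 220·220 = 48400.
Probability = 48400/134596 = 1100/3059.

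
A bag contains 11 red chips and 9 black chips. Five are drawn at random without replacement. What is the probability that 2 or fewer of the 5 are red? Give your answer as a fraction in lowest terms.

511/1292

There are C(20,5) = 15504 ways to choose the 5.
Favorable selections (2 or fewer red): C(11,0)·C(9,5) + C(11,1)·C(9,4) + C(11,2)·C(9,3) = 126 + 1386 + 4620 = 6132.
Probability = 6132/15504 = 511/1292.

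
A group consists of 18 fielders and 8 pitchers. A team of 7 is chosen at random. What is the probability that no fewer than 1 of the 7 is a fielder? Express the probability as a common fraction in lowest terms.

82224/82225

There are C(26,7) = 657800 ways to choose the 7.
The complement is all 7 are pitchers: C(8,7) = 8.
Probability = 1 − 8/657800 = 657792/657800 = 82224/82225.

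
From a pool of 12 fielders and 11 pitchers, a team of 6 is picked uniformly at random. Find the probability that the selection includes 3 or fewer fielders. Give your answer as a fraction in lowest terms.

1942/3059

Total selections: C(23,6) = 100947.
Count the complement (more than 3 fielders): C(12,4)·C(11,2) + C(12,5)·C(11,1) + C(12,6)·C(11,0) = 27225 + 8712 + 924 = 36861.
Probability = 1 − 36861/100947 = 64086/100947 = 1942/3059.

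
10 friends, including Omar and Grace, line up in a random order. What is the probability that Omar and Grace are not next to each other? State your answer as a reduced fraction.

4/5

There are 10! = 3628800 arrangements.
Arrangements with Omar and Grace adjacent: 2·9! = 725760.
So not adjacent: 3628800 − 725760 = 2903040, probability 2903040/3628800 = 4/5.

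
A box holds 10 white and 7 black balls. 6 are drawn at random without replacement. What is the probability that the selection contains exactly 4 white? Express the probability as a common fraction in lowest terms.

315/884

Total number of selections: C(17,6) = 12376.
Selections with exactly 4 white: choose 4 of the 10 white and 2 of the 7 black, C(10,4)·C(7,2) = 210·21 = 4410.
Probability = 4410/12376 = 315/884.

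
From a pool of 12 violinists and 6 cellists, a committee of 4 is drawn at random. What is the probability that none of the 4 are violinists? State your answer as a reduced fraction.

There are C(18,4) = 3060 possible selections.
Selections with no violinists (all cellists): C(6,4) = 15.
Probability = 15/3060 = 1/204.

1/204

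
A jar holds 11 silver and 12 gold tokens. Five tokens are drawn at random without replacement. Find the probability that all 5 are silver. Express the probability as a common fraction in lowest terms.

6/437

There are C(23,5) = 33649 possible selections.
Selections with all silver: C(11,5) = 462.
Probability = 462/33649 = 6/437.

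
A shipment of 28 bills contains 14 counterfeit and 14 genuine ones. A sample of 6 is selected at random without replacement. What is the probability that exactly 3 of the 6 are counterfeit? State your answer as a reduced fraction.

Total number of selections: C(28,6) = 376740.
Selections with exactly 3 counterfeit: choose 3 of the 14 counterfeit and 3 of the 14 genuine, C(14,3)·C(14,3) = 364·364 = 132496.
Probability = 132496/376740 = 364/1035.

364/1035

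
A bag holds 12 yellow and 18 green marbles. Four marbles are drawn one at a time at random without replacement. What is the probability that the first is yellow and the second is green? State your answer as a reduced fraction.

36/145

Multiply the conditional probabilities at each draw: 12/30 · 18/29 = 216/870 = 36/145.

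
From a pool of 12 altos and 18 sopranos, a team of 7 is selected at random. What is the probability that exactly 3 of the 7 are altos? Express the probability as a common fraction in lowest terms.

374/1131

There are C(30,7) = 2035800 ways to choose 7 from 30.
Selections with exactly 3 altos: choose 3 of the 12 altos and 4 of the 18 sopranos, C(12,3)·C(18,4) = 220·3060 = 673200.
Probability = 673200/2035800 = 374/1131.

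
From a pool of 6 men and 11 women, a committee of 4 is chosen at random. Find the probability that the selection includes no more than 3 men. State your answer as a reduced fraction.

Total selections: C(17,4) = 2380.
Favorable selections (no more than 3 men): C(6,0)·C(11,4) + C(6,1)·C(11,3) + C(6,2)·C(11,2) + C(6,3)·C(11,1) = 330 + 990 + 825 + 220 = 2365.
Probability = 2365/2380 = 473/476.

473/476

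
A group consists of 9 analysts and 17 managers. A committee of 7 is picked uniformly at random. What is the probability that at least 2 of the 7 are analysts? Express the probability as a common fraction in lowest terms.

There are C(26,7) = 657800 ways to choose the 7.
Count the complement (fewer than 2 analysts): C(9,0)·C(17,7) + C(9,1)·C(17,6) = 19448 + 111384 = 130832.
Probability = 1 − 130832/657800 = 526968/657800 = 5067/6325.

5067/6325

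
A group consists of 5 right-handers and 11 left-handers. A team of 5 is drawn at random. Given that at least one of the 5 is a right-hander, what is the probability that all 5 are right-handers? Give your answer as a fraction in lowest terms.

Work in counts. Selections with at least one right-hander: C(16,5) − C(11,5) = 4368 − 462 = 3906.
Of those, selections where all 5 are right-handers: C(5,5) = 1.
Conditional probability = 1/3906.

1/3906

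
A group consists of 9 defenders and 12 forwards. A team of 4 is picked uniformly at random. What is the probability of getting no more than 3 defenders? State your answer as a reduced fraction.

93/95

Total selections: C(21,4) = 5985.
The complement is exactly 4 defenders: C(9,4)·C(12,0) = 126.
Probability = 1 − 126/5985 = 5859/5985 = 93/95.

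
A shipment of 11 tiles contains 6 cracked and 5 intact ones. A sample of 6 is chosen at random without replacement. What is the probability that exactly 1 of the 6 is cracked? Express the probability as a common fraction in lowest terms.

There are C(11,6) = 462 ways to choose 6 from 11.
Selections with exactly 1 cracked: choose 1 of the 6 cracked and 5 of the 5 intact, C(6,1)·C(5,5) = 6·1 = 6.
Probability = 6/462 = 1/77.

1/77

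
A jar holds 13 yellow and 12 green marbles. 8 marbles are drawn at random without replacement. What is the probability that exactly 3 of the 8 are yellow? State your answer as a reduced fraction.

2288/10925

There are C(25,8) = 1081575 ways to choose 8 from 25.
Selections with exactly 3 yellow: choose 3 of the 13 yellow and 5 of the 12 green, C(13,3)·C(12,5) = 286·792 = 226512.
Probability = 226512/1081575 = 2288/10925.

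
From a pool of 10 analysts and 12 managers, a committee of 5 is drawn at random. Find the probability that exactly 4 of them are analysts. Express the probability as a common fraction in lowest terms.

20/209

Total number of selections: C(22,5) = 26334.
Selections with exactly 4 analysts: choose 4 of the 10 analysts and 1 of the 12 managers, C(10,4)·C(12,1) = 210·12 = 2520.
Probability = 2520/26334 = 20/209.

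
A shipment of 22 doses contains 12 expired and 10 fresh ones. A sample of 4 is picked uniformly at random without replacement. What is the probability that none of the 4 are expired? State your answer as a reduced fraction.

There are C(22,4) = 7315 possible selections.
Selections with no expired (all fresh): C(10,4) = 210.
Probability = 210/7315 = 6/209.

6/209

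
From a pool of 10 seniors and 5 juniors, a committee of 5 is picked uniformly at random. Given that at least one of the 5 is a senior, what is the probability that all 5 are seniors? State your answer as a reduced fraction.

126/1501

Work in counts. Selections with at least one senior: C(15,5) − C(5,5) = 3003 − 1 = 3002.
Of those, selections where all 5 are seniors: C(10,5) = 252.
Conditional probability = 252/3002 = 126/1501.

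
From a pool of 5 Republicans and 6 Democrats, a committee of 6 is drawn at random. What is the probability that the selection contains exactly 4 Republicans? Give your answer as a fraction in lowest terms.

Total number of selections: C(11,6) = 462.
Selections with exactly 4 Republicans: choose 4 of the 5 Republicans and 2 of the 6 Democrats, C(5,4)·C(6,2) = 5·15 = 75.
Probability = 75/462 = 25/154.

25/154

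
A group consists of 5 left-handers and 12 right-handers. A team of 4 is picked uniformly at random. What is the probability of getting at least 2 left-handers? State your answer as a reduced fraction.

Total selections: C(17,4) = 2380.
Count the complement (fewer than 2 left-handers): C(5,0)·C(12,4) + C(5,1)·C(12,3) = 495 + 1100 = 1595.
Probability = 1 − 1595/2380 = 785/2380 = 157/476.

157/476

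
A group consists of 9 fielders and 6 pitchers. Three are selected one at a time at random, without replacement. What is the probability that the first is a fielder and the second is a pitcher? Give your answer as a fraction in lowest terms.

9/35

Multiply the conditional probabilities at each draw: 9/15 · 6/14 = 54/210 = 9/35.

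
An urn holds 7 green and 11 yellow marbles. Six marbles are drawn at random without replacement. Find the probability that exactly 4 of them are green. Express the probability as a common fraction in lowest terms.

Total number of selections: C(18,6) = 18564.
Selections with exactly 4 green: choose 4 of the 7 green and 2 of the 11 yellow, C(7,4)·C(11,2) = 35·55 = 1925.
Probability = 1925/18564 = 275/2652.

275/2652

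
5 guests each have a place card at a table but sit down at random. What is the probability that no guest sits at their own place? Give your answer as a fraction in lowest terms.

11/30

There are 5! = 120 seatings.
By inclusion-exclusion, seatings with no fixed points: C(5,0)·5! − C(5,1)·4! + C(5,2)·3! − C(5,3)·2! + C(5,4)·1! − C(5,5)·0! = 44.
Probability = 44/120 = 11/30.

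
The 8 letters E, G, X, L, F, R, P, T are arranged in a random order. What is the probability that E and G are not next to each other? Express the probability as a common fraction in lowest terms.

3/4

There are 8! = 40320 arrangements.
Arrangements with E and G adjacent: 2·7! = 10080.
So not adjacent: 40320 − 10080 = 30240, probability 30240/40320 = 3/4.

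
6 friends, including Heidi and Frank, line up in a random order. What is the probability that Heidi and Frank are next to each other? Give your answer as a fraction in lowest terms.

1/3

There are 6! = 720 arrangements.
Treat Heidi and Frank as a block: 5! arrangements of the blocks × 2 orders within the block = 2·120 = 240.
Probability = 240/720 = 1/3.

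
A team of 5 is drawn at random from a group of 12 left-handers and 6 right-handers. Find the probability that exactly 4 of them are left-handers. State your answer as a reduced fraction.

165/476

There are C(18,5) = 8568 ways to choose 5 from 18.
Selections with exactly 4 left-handers: choose 4 of the 12 left-handers and 1 of the 6 right-handers, C(12,4)·C(6,1) = 495·6 = 2970.
Probability = 2970/8568 = 165/476.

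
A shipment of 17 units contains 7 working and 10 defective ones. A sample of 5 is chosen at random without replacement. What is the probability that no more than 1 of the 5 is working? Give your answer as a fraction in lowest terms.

123/442

There are C(17,5) = 6188 ways to choose the 5.
Favorable selections (no more than 1 working): C(7,0)·C(10,5) + C(7,1)·C(10,4) = 252 + 1470 = 1722.
Probability = 1722/6188 = 123/442.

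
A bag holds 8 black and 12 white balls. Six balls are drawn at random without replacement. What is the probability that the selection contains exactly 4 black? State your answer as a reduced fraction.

The sample space is all 6-subsets of the 20: C(20,6) = 38760.
Selections with exactly 4 black: choose 4 of the 8 black and 2 of the 12 white, C(8,4)·C(12,2) = 70·66 = 4620.
Probability = 4620/38760 = 77/646.

77/646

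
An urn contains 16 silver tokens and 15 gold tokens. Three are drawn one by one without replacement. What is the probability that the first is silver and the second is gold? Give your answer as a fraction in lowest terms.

Multiply the conditional probabilities at each draw: 16/31 · 15/30 = 240/930 = 8/31.

8/31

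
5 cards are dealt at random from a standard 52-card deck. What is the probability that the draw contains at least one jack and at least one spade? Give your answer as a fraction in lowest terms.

There are C(52,5) = 2598960 possible draws.
By inclusion-exclusion on the complements, draws missing all jacks or all spades: C(48,5) + C(39,5) − C(36,5) = 1712304 + 575757 − 376992 = 1911069.
So draws with at least one of each: 2598960 − 1911069 = 687891, probability 687891/2598960 = 229297/866320.

229297/866320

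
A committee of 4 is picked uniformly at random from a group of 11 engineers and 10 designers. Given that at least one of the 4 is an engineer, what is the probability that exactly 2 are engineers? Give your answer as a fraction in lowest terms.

3/7

Work in counts. Selections with at least one engineer: C(21,4) − C(10,4) = 5985 − 210 = 5775.
Of those, selections where exactly 2 are engineers: C(11,2)·C(10,2) = 55·45 = 2475.
Conditional probability = 2475/5775 = 3/7.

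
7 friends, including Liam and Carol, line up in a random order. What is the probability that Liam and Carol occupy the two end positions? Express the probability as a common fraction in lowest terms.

There are 7! = 5040 arrangements.
Place Liam and Carol at the ends in 2 ways, arrange the remaining 5 in 5! = 120 ways: 2·120 = 240.
Probability = 240/5040 = 1/21.

1/21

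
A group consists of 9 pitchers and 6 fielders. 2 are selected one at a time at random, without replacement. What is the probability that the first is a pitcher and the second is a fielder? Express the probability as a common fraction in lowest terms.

9/35

Multiply the conditional probabilities at each draw: 9/15 · 6/14 = 54/210 = 9/35.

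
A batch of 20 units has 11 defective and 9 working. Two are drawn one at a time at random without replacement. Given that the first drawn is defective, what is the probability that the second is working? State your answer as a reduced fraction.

After removing one defective, 19 remain: 10 defective and 9 working.
So the probability the next is working is 9/19.

9/19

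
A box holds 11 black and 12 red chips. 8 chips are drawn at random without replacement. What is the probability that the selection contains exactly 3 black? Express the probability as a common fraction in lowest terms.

The sample space is all 8-subsets of the 23: C(23,8) = 490314.
Selections with exactly 3 black: choose 3 of the 11 black and 5 of the 12 red, C(11,3)·C(12,5) = 165·792 = 130680.
Probability = 130680/490314 = 1980/7429.

1980/7429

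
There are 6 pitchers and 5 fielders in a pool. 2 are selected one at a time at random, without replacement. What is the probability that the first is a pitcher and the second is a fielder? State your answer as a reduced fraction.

Multiply the conditional probabilities at each draw: 6/11 · 5/10 = 30/110 = 3/11.

3/11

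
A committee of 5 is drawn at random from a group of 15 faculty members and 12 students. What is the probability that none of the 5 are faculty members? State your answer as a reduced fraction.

44/4485

There are C(27,5) = 80730 possible selections.
Selections with no faculty members (all students): C(12,5) = 792.
Probability = 792/80730 = 44/4485.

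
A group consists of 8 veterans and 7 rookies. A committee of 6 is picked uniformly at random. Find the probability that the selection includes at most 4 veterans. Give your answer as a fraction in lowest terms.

There are C(15,6) = 5005 ways to choose the 6.
Count the complement (more than 4 veterans): C(8,5)·C(7,1) + C(8,6)·C(7,0) = 392 + 28 = 420.
Probability = 1 − 420/5005 = 4585/5005 = 131/143.

131/143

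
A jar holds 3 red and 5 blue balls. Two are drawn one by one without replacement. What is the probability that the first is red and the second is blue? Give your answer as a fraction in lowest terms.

Multiply the conditional probabilities at each draw: 3/8 · 5/7 = 15/56.

15/56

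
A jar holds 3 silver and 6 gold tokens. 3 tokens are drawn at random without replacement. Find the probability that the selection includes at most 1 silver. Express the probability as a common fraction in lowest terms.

Total selections: C(9,3) = 84.
Favorable selections (at most 1 silver): C(3,0)·C(6,3) + C(3,1)·C(6,2) = 20 + 45 = 65.
Probability = 65/84.

65/84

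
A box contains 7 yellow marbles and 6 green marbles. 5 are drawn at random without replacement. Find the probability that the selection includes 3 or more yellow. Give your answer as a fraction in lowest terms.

There are C(13,5) = 1287 ways to choose the 5.
Favorable selections (3 or more yellow): C(7,3)·C(6,2) + C(7,4)·C(6,1) + C(7,5)·C(6,0) = 525 + 210 + 21 = 756.
Probability = 756/1287 = 84/143.

84/143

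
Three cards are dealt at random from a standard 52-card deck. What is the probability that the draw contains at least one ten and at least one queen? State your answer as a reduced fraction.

188/5525

There are C(52,3) = 22100 possible draws.
By inclusion-exclusion on the complements, draws missing all tens or all queens: C(48,3) + C(48,3) − C(44,3) = 17296 + 17296 − 13244 = 21348.
So draws with at least one of each: 22100 − 21348 = 752, probability 752/22100 = 188/5525.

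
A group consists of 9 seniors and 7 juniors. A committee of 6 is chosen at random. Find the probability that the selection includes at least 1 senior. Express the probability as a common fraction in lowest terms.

1143/1144

There are C(16,6) = 8008 ways to choose the 6.
The complement is all 6 are juniors: C(7,6) = 7.
Probability = 1 − 7/8008 = 8001/8008 = 1143/1144.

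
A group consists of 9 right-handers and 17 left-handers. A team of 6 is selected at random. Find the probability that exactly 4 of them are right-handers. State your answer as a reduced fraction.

The sample space is all 6-subsets of the 26: C(26,6) = 230230.
Selections with exactly 4 right-handers: choose 4 of the 9 right-handers and 2 of the 17 left-handers, C(9,4)·C(17,2) = 126·136 = 17136.
Probability = 17136/230230 = 1224/16445.

1224/16445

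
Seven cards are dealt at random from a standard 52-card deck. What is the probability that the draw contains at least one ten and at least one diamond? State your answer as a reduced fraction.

There are C(52,7) = 133784560 possible draws.
By inclusion-exclusion on the complements, draws missing all tens or all diamonds: C(48,7) + C(39,7) − C(36,7) = 73629072 + 15380937 − 8347680 = 80662329.
So draws with at least one of each: 133784560 − 80662329 = 53122231, probability 53122231/133784560.

53122231/133784560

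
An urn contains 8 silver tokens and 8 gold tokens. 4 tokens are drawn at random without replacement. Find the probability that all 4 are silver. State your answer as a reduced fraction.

1/26

There are C(16,4) = 1820 possible selections.
Selections with all silver: C(8,4) = 70.
Probability = 70/1820 = 1/26.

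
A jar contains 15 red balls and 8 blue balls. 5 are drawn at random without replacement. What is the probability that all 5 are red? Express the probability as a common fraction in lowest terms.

There are C(23,5) = 33649 possible selections.
Selections with all red: C(15,5) = 3003.
Probability = 3003/33649 = 39/437.

39/437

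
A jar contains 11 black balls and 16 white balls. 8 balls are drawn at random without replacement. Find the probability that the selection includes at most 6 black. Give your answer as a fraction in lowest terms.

4474/4485

There are C(27,8) = 2220075 ways to choose the 8.
Count the complement (more than 6 black): C(11,7)·C(16,1) + C(11,8)·C(16,0) = 5280 + 165 = 5445.
Probability = 1 − 5445/2220075 = 2214630/2220075 = 4474/4485.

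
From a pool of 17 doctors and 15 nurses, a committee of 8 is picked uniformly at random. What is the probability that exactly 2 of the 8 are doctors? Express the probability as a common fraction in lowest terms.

2618/40455

There are C(32,8) = 10518300 ways to choose 8 from 32.
Selections with exactly 2 doctors: choose 2 of the 17 doctors and 6 of the 15 nurses, C(17,2)·C(15,6) = 136·5005 = 680680.
Probability = 680680/10518300 = 2618/40455.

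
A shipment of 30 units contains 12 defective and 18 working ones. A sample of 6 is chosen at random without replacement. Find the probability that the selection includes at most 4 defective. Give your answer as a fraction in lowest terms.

Total selections: C(30,6) = 593775.
Count the complement (more than 4 defective): C(12,5)·C(18,1) + C(12,6)·C(18,0) = 14256 + 924 = 15180.
Probability = 1 − 15180/593775 = 578595/593775 = 38573/39585.

38573/39585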